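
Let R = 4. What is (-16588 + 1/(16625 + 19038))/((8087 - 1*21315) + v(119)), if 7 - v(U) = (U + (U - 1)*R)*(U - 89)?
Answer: 591577843/1103805513 ≈ 0.53594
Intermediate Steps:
v(U) = 7 - (-89 + U)*(-4 + 5*U) (v(U) = 7 - (U + (U - 1)*4)*(U - 89) = 7 - (U + (-1 + U)*4)*(-89 + U) = 7 - (U + (-4 + 4*U))*(-89 + U) = 7 - (-4 + 5*U)*(-89 + U) = 7 - (-89 + U)*(-4 + 5*U))
(-16588 + 1/(16625 + 19038))/((8087 - 1*21315) + v(119)) = (-16588 + 1/(16625 + 19038))/((8087 - 1*21315) + (-349 - 5*119² + 449*119)) = (-16588 + 1/35663)/((8087 - 21315) + (-349 - 5*14161 + 53431)) = (-16588 + 1/35663)/(-13228 + (-349 - 70805 + 53431)) = -591577843/(35663*(-13228 - 17723)) = -591577843/35663/(-30951) = -591577843/35663*(-1/30951) = 591577843/1103805513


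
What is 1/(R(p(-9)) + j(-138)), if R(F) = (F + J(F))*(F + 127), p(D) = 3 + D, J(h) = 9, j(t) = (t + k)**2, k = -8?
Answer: 1/21679 ≈ 4.6128e-5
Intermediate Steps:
j(t) = (-8 + t)**2 (j(t) = (t - 8)**2 = (-8 + t)**2)
R(F) = (9 + F)*(127 + F) (R(F) = (F + 9)*(F + 127) = (9 + F)*(127 + F))
1/(R(p(-9)) + j(-138)) = 1/((1143 + (3 - 9)**2 + 136*(3 - 9)) + (-8 - 138)**2) = 1/((1143 + (-6)**2 + 136*(-6)) + (-146)**2) = 1/((1143 + 36 - 816) + 21316) = 1/(363 + 21316) = 1/21679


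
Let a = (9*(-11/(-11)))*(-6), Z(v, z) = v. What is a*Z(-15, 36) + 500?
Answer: 1310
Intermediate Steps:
a = -54 (a = (9*(-11*(-1/11)))*(-6) = (9*1)*(-6) = 9*(-6) = -54)
a*Z(-15, 36) + 500 = -54*(-15) + 500 = 810 + 500 = 1310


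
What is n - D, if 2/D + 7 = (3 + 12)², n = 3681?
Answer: 401228/109 ≈ 3681.0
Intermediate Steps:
D = 1/109 (D = 2/(-7 + (3 + 12)²) = 2/(-7 + 15²) = 2/(-7 + 225) = 2/218 = 2*(1/218) = 1/109 ≈ 0.0091743)
n - D = 3681 - 1*1/109 = 3681 - 1/109 = 401228/109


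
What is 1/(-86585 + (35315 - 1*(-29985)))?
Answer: -1/21285 ≈ -4.6981e-5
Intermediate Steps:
1/(-86585 + (35315 - 1*(-29985))) = 1/(-86585 + (35315 + 29985)) = 1/(-86585 + 65300) = 1/(-21285) = -1/21285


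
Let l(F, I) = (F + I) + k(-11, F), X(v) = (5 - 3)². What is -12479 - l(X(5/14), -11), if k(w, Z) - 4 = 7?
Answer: -12483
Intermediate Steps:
k(w, Z) = 11 (k(w, Z) = 4 + 7 = 11)
X(v) = 4 (X(v) = 2² = 4)
l(F, I) = 11 + F + I (l(F, I) = (F + I) + 11 = 11 + F + I)
-12479 - l(X(5/14), -11) = -12479 - (11 + 4 - 11) = -12479 - 1*4 = -12479 - 4 = -12483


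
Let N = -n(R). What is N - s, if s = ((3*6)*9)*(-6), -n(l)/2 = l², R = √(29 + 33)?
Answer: 1096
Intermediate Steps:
R = √62 ≈ 7.8740
n(l) = -2*l²
N = 124 (N = -(-2)*(√62)² = -(-2)*62 = -1*(-124) = 124)
s = -972 (s = (18*9)*(-6) = 162*(-6) = -972)
N - s = 124 - 1*(-972) = 124 + 972 = 1096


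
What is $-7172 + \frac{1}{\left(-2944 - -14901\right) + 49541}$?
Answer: $- \frac{441063655}{61498} \approx -7172.0$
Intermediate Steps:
$-7172 + \frac{1}{\left(-2944 - -14901\right) + 49541} = -7172 + \frac{1}{\left(-2944 + 14901\right) + 49541} = -7172 + \frac{1}{11957 + 49541} = -7172 + \frac{1}{61498} = - \frac{441063655}{61498}$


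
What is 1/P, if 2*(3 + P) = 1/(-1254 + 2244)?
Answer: -1980/5939 ≈ -0.33339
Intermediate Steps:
P = -5939/1980 (P = -3 + 1/(2*(-1254 + 2244)) = -3 + (1/2)/990 = -3 + (1/2)*(1/990) = -3 + 1/1980 = -5939/1980 ≈ -2.9995)
1/P = 1/(-5939/1980) = -1980/5939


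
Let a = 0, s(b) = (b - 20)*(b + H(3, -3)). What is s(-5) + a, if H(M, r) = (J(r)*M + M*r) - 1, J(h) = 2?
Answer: 225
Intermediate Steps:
H(M, r) = -1 + 2*M + M*r (H(M, r) = (2*M + M*r) - 1 = -1 + 2*M + M*r)
s(b) = (-20 + b)*(-4 + b) (s(b) = (b - 20)*(b + (-1 + 2*3 + 3*(-3))) = (-20 + b)*(b + (-1 + 6 - 9)) = (-20 + b)*(b - 4) = (-20 + b)*(-4 + b))
s(-5) + a = (80 + (-5)² - 24*(-5)) + 0 = (80 + 25 + 120) + 0 = 225 + 0 = 225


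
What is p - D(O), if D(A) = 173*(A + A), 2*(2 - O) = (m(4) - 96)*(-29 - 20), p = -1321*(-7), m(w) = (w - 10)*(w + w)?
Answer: 1229243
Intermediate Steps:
m(w) = 2*w*(-10 + w) (m(w) = (-10 + w)*(2*w) = 2*w*(-10 + w))
p = 9247
O = -3526 (O = 2 - (2*4*(-10 + 4) - 96)*(-29 - 20)/2 = 2 - (2*4*(-6) - 96)*(-49)/2 = 2 - (-48 - 96)*(-49)/2 = 2 - (-72)*(-49) = 2 - ½*7056 = 2 - 3528 = -3526)
D(A) = 346*A (D(A) = 173*(2*A) = 346*A)
p - D(O) = 9247 - 346*(-3526) = 9247 - 1*(-1219996) = 9247 + 1219996 = 1229243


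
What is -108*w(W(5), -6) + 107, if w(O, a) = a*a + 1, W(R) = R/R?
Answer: -3889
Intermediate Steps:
W(R) = 1
w(O, a) = 1 + a**2 (w(O, a) = a**2 + 1 = 1 + a**2)
-108*w(W(5), -6) + 107 = -108*(1 + (-6)**2) + 107 = -108*(1 + 36) + 107 = -108*37 + 107 = -3996 + 107 = -3889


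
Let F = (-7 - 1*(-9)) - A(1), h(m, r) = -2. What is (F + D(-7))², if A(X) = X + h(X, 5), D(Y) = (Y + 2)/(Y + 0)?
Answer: 676/49 ≈ 13.796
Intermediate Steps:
D(Y) = (2 + Y)/Y
A(X) = -2 + X (A(X) = X - 2 = -2 + X)
F = 3 (F = (-7 - 1*(-9)) - (-2 + 1) = (-7 + 9) - 1*(-1) = 2 + 1 = 3)
(F + D(-7))² = (3 + (2 - 7)/(-7))² = (3 - ⅐*(-5))² = (3 + 5/7)² = (26/7)² = 676/49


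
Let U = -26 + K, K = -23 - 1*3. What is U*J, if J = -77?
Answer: 4004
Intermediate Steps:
K = -26 (K = -23 - 3 = -26)
U = -52 (U = -26 - 26 = -52)
U*J = -52*(-77) = 4004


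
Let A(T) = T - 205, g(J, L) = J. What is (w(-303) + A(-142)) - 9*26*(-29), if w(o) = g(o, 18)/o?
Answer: 6440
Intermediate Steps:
A(T) = -205 + T
w(o) = 1 (w(o) = o/o = 1)
(w(-303) + A(-142)) - 9*26*(-29) = (1 + (-205 - 142)) - 9*26*(-29) = (1 - 347) - 234*(-29) = -346 + 6786 = 6440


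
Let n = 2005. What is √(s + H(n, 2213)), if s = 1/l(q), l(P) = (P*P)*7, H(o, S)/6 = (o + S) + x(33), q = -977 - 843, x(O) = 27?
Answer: √4133974572007/12740 ≈ 159.59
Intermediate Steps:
q = -1820
H(o, S) = 162 + 6*S + 6*o (H(o, S) = 6*((o + S) + 27) = 6*((S + o) + 27) = 6*(27 + S + o) = 162 + 6*S + 6*o)
l(P) = 7*P² (l(P) = P²*7 = 7*P²)
s = 1/23186800 (s = 1/(7*(-1820)²) = 1/(7*3312400) = 1/23186800 ≈ 4.3128e-8)
√(s + H(n, 2213)) = √(1/23186800 + (162 + 6*2213 + 6*2005)) = √(1/23186800 + (162 + 13278 + 12030)) = √(1/23186800 + 25470) = √(590567796001/23186800) = √4133974572007/12740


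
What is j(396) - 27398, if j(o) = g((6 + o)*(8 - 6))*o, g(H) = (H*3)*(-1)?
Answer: -982550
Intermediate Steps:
g(H) = -3*H (g(H) = (3*H)*(-1) = -3*H)
j(o) = o*(-36 - 6*o) (j(o) = (-3*(6 + o)*(8 - 6))*o = (-3*(6 + o)*2)*o = (-3*(12 + 2*o))*o = (-36 - 6*o)*o = o*(-36 - 6*o))
j(396) - 27398 = 6*396*(-6 - 1*396) - 27398 = 6*396*(-6 - 396) - 27398 = 6*396*(-402) - 27398 = -955152 - 27398 = -982550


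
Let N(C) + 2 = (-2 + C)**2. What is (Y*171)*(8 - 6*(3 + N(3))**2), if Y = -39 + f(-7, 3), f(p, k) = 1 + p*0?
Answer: 103968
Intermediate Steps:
N(C) = -2 + (-2 + C)**2
f(p, k) = 1 (f(p, k) = 1 + 0 = 1)
Y = -38 (Y = -39 + 1 = -38)
(Y*171)*(8 - 6*(3 + N(3))**2) = (-38*171)*(8 - 6*(3 + (-2 + (-2 + 3)**2))**2) = -6498*(8 - 6*(3 + (-2 + 1**2))**2) = -6498*(8 - 6*(3 + (-2 + 1))**2) = -6498*(8 - 6*(3 - 1)**2) = -6498*(8 - 6*2**2) = -6498*(8 - 6*4) = -6498*(8 - 24) = -6498*(-16) = 103968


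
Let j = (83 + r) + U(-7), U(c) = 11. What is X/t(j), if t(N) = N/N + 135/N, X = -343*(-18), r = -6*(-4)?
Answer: 728532/253 ≈ 2879.6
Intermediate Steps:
r = 24
X = 6174
j = 118 (j = (83 + 24) + 11 = 107 + 11 = 118)
t(N) = 1 + 135/N
X/t(j) = 6174/(((135 + 118)/118)) = 6174/(((1/118)*253)) = 6174/(253/118) = 6174*(118/253) = 728532/253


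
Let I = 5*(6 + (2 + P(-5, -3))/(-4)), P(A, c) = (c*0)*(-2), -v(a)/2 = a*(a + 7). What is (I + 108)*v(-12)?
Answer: -16260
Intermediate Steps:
v(a) = -2*a*(7 + a) (v(a) = -2*a*(a + 7) = -2*a*(7 + a))
P(A, c) = 0 (P(A, c) = 0*(-2) = 0)
I = 55/2 (I = 5*(6 + (2 + 0)/(-4)) = 5*(6 + 2*(-¼)) = 5*(6 - ½) = 5*(11/2) = 55/2 ≈ 27.500)
(I + 108)*v(-12) = (55/2 + 108)*(-2*(-12)*(7 - 12)) = 271*(-2*(-12)*(-5))/2 = (271/2)*(-120) = -16260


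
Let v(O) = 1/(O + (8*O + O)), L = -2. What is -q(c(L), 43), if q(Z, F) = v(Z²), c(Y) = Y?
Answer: -1/40 ≈ -0.025000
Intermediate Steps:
v(O) = 1/(10*O) (v(O) = 1/(O + 9*O) = 1/(10*O))
q(Z, F) = 1/(10*Z²) (q(Z, F) = 1/(10*(Z²)) = 1/(10*Z²))
-q(c(L), 43) = -1/(10*(-2)²) = -1/(10*4) = -1*1/40 = -1/40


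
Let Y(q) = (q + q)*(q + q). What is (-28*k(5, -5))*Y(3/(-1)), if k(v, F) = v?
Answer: -5040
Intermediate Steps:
Y(q) = 4*q² (Y(q) = (2*q)*(2*q) = 4*q²)
(-28*k(5, -5))*Y(3/(-1)) = (-28*5)*(4*(3/(-1))²) = -560*(3*(-1))² = -560*(-3)² = -560*9 = -140*36 = -5040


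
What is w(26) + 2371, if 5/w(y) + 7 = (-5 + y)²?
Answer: 1029019/434 ≈ 2371.0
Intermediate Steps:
w(y) = 5/(-7 + (-5 + y)²)
w(26) + 2371 = 5/(-7 + (-5 + 26)²) + 2371 = 5/(-7 + 21²) + 2371 = 5/(-7 + 441) + 2371 = 5/434 + 2371 = 1029019/434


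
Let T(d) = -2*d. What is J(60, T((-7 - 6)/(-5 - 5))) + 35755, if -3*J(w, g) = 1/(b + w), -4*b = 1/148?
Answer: 3809944943/106557 ≈ 35755.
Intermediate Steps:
b = -1/592 (b = -¼/148 = -¼*1/148 = -1/592 ≈ -0.0016892)
J(w, g) = -1/(3*(-1/592 + w))
J(60, T((-7 - 6)/(-5 - 5))) + 35755 = -592/(-3 + 1776*60) + 35755 = -592/(-3 + 106560) + 35755 = -592/106557 + 35755 = 3809944943/106557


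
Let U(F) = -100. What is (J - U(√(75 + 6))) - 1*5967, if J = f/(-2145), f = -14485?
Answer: -2514046/429 ≈ -5860.3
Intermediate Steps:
J = 2897/429 (J = -14485/(-2145) = -14485*(-1/2145) = 2897/429 ≈ 6.7529)
(J - U(√(75 + 6))) - 1*5967 = (2897/429 - 1*(-100)) - 1*5967 = (2897/429 + 100) - 5967 = 45797/429 - 5967 = -2514046/429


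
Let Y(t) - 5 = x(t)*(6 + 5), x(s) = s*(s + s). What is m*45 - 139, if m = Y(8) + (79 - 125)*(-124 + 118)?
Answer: 75866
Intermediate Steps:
x(s) = 2*s**2 (x(s) = s*(2*s) = 2*s**2)
Y(t) = 5 + 22*t**2 (Y(t) = 5 + (2*t**2)*(6 + 5) = 5 + (2*t**2)*11 = 5 + 22*t**2)
m = 1689 (m = (5 + 22*8**2) + (79 - 125)*(-124 + 118) = (5 + 22*64) - 46*(-6) = (5 + 1408) + 276 = 1413 + 276 = 1689)
m*45 - 139 = 1689*45 - 139 = 76005 - 139 = 75866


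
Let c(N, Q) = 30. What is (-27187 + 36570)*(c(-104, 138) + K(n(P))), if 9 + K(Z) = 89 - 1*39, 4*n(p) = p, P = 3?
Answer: 666193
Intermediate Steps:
n(p) = p/4
K(Z) = 41 (K(Z) = -9 + (89 - 1*39) = -9 + (89 - 39) = -9 + 50 = 41)
(-27187 + 36570)*(c(-104, 138) + K(n(P))) = (-27187 + 36570)*(30 + 41) = 9383*71 = 666193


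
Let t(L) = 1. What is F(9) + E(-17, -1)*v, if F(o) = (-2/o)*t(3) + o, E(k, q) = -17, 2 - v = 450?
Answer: 68623/9 ≈ 7624.8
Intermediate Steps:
v = -448 (v = 2 - 1*450 = 2 - 450 = -448)
F(o) = o - 2/o (F(o) = -2/o*1 + o = -2/o + o = o - 2/o)
F(9) + E(-17, -1)*v = (9 - 2/9) - 17*(-448) = (9 - 2*⅑) + 7616 = (9 - 2/9) + 7616 = 79/9 + 7616 = 68623/9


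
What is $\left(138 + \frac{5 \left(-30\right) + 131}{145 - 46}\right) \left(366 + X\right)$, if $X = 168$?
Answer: $\frac{2428454}{33} \approx 73590.0$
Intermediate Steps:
$\left(138 + \frac{5 \left(-30\right) + 131}{145 - 46}\right) \left(366 + X\right) = \left(138 + \frac{5 \left(-30\right) + 131}{145 - 46}\right) \left(366 + 168\right) = \left(138 + \frac{-150 + 131}{99}\right) 534 = \left(138 - \frac{19}{99}\right) 534 = \frac{13643}{99} \cdot 534 = \frac{2428454}{33}$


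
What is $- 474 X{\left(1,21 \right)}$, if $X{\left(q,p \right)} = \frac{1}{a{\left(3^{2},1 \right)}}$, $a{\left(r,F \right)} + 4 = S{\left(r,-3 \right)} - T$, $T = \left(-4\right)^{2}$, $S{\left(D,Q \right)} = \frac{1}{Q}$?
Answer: $\frac{1422}{61} \approx 23.311$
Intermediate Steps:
$T = 16$
$a{\left(r,F \right)} = - \frac{61}{3}$ ($a{\left(r,F \right)} = -4 + \left(\frac{1}{-3} - 16\right) = -4 - \frac{49}{3} = - \frac{61}{3}$)
$X{\left(q,p \right)} = - \frac{3}{61}$ ($X{\left(q,p \right)} = \frac{1}{- \frac{61}{3}} = - \frac{3}{61}$)
$- 474 X{\left(1,21 \right)} = \left(-474\right) \left(- \frac{3}{61}\right) = \frac{1422}{61}$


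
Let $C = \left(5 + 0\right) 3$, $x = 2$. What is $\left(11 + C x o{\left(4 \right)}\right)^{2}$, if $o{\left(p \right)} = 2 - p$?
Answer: $2401$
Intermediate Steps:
$C = 15$ ($C = 5 \cdot 3 = 15$)
$\left(11 + C x o{\left(4 \right)}\right)^{2} = \left(11 + 15 \cdot 2 \left(2 - 4\right)\right)^{2} = \left(11 + 30 \left(2 - 4\right)\right)^{2} = \left(11 + 30 \left(-2\right)\right)^{2} = \left(11 - 60\right)^{2} = \left(-49\right)^{2} = 2401$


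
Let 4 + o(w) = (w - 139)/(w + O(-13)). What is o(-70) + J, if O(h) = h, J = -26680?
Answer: -2214563/83 ≈ -26681.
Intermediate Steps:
o(w) = -4 + (-139 + w)/(-13 + w) (o(w) = -4 + (w - 139)/(w - 13) = -4 + (-139 + w)/(-13 + w))
o(-70) + J = 3*(-29 - 1*(-70))/(-13 - 70) - 26680 = 3*(-29 + 70)/(-83) - 26680 = 3*(-1/83)*41 - 26680 = -123/83 - 26680 = -2214563/83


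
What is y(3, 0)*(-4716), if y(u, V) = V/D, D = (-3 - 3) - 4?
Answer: 0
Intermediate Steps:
D = -10 (D = -6 - 4 = -10)
y(u, V) = -V/10 (y(u, V) = V/(-10) = V*(-⅒) = -V/10)
y(3, 0)*(-4716) = -⅒*0*(-4716) = 0*(-4716) = 0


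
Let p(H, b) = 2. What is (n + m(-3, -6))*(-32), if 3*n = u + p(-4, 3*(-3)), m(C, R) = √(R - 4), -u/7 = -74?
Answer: -16640/3 - 32*I*√10 ≈ -5546.7 - 101.19*I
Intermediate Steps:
u = 518 (u = -7*(-74) = 518)
m(C, R) = √(-4 + R)
n = 520/3 (n = (518 + 2)/3 = (⅓)*520 = 520/3 ≈ 173.33)
(n + m(-3, -6))*(-32) = (520/3 + √(-4 - 6))*(-32) = (520/3 + √(-10))*(-32) = (520/3 + I*√10)*(-32) = -16640/3 - 32*I*√10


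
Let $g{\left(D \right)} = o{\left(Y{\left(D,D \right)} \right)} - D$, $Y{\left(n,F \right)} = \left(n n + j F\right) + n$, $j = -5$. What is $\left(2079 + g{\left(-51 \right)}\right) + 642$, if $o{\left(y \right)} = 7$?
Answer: $2779$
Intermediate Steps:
$Y{\left(n,F \right)} = n + n^{2} - 5 F$ ($Y{\left(n,F \right)} = \left(n n - 5 F\right) + n = \left(n^{2} - 5 F\right) + n = n + n^{2} - 5 F$)
$g{\left(D \right)} = 7 - D$
$\left(2079 + g{\left(-51 \right)}\right) + 642 = \left(2079 + \left(7 - -51\right)\right) + 642 = \left(2079 + \left(7 + 51\right)\right) + 642 = \left(2079 + 58\right) + 642 = 2137 + 642 = 2779$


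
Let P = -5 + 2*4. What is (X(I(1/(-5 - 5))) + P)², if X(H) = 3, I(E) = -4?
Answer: 36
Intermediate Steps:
P = 3 (P = -5 + 8 = 3)
(X(I(1/(-5 - 5))) + P)² = (3 + 3)² = 6² = 36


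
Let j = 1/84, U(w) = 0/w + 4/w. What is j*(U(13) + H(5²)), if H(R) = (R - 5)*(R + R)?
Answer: 3251/273 ≈ 11.908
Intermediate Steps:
H(R) = 2*R*(-5 + R) (H(R) = (-5 + R)*(2*R) = 2*R*(-5 + R))
U(w) = 4/w (U(w) = 0 + 4/w = 4/w)
j = 1/84 ≈ 0.011905
j*(U(13) + H(5²)) = (4/13 + 2*5²*(-5 + 5²))/84 = (4*(1/13) + 2*25*(-5 + 25))/84 = (4/13 + 2*25*20)/84 = (4/13 + 1000)/84 = (1/84)*(13004/13) = 3251/273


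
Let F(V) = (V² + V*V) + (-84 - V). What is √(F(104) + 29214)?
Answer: √50658 ≈ 225.07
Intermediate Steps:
F(V) = -84 - V + 2*V² (F(V) = (V² + V²) + (-84 - V) = 2*V² + (-84 - V) = -84 - V + 2*V²)
√(F(104) + 29214) = √((-84 - 1*104 + 2*104²) + 29214) = √((-84 - 104 + 2*10816) + 29214) = √((-84 - 104 + 21632) + 29214) = √(21444 + 29214) = √50658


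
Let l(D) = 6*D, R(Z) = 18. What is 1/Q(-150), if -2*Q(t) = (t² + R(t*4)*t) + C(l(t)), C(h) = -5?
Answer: -2/19795 ≈ -0.00010104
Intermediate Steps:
Q(t) = 5/2 - 9*t - t²/2 (Q(t) = -((t² + 18*t) - 5)/2 = -(-5 + t² + 18*t)/2 = 5/2 - 9*t - t²/2)
1/Q(-150) = 1/(5/2 - 9*(-150) - ½*(-150)²) = 1/(5/2 + 1350 - ½*22500) = 1/(5/2 + 1350 - 11250) = 1/(-19795/2) = -2/19795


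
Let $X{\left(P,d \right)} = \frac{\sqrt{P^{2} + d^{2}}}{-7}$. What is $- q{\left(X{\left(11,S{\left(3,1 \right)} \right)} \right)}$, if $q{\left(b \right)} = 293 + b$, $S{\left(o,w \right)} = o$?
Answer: $-293 + \frac{\sqrt{130}}{7} \approx -291.37$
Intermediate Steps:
$X{\left(P,d \right)} = - \frac{\sqrt{P^{2} + d^{2}}}{7}$ ($X{\left(P,d \right)} = \sqrt{P^{2} + d^{2}} \left(- \frac{1}{7}\right) = - \frac{\sqrt{P^{2} + d^{2}}}{7}$)
$- q{\left(X{\left(11,S{\left(3,1 \right)} \right)} \right)} = - (293 - \frac{\sqrt{11^{2} + 3^{2}}}{7}) = - (293 - \frac{\sqrt{121 + 9}}{7}) = - (293 - \frac{\sqrt{130}}{7}) = -293 + \frac{\sqrt{130}}{7}$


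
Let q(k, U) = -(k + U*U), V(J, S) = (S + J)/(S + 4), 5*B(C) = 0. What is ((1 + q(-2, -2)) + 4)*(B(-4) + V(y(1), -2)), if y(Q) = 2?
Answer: 0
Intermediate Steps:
B(C) = 0 (B(C) = (⅕)*0 = 0)
V(J, S) = (J + S)/(4 + S)
q(k, U) = -k - U² (q(k, U) = -(k + U²) = -k - U²)
((1 + q(-2, -2)) + 4)*(B(-4) + V(y(1), -2)) = ((1 + (-1*(-2) - 1*(-2)²)) + 4)*(0 + (2 - 2)/(4 - 2)) = ((1 + (2 - 1*4)) + 4)*(0 + 0/2) = ((1 + (2 - 4)) + 4)*(0 + (½)*0) = ((1 - 2) + 4)*(0 + 0) = (-1 + 4)*0 = 3*0 = 0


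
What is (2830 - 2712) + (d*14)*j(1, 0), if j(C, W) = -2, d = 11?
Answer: -190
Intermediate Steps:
(2830 - 2712) + (d*14)*j(1, 0) = (2830 - 2712) + (11*14)*(-2) = 118 + 154*(-2) = 118 - 308 = -190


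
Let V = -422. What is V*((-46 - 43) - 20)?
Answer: 45998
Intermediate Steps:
V*((-46 - 43) - 20) = -422*((-46 - 43) - 20) = -422*(-89 - 20) = -422*(-109) = 45998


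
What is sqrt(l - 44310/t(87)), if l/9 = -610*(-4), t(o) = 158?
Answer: sqrt(135302115)/79 ≈ 147.24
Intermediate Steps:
l = 21960 (l = 9*(-610*(-4)) = 9*2440 = 21960)
sqrt(l - 44310/t(87)) = sqrt(21960 - 44310/158) = sqrt(21960 - 44310*1/158) = sqrt(21960 - 22155/79) = sqrt(1712685/79) = sqrt(135302115)/79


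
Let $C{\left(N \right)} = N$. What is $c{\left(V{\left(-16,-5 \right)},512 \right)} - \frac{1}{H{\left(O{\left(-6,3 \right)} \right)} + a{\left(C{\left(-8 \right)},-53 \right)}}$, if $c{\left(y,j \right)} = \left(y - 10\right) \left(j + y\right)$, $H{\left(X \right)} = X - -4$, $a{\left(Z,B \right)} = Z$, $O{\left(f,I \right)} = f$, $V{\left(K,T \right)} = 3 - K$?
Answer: $\frac{47791}{10} \approx 4779.1$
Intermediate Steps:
$H{\left(X \right)} = 4 + X$ ($H{\left(X \right)} = X + 4 = 4 + X$)
$c{\left(y,j \right)} = \left(-10 + y\right) \left(j + y\right)$
$c{\left(V{\left(-16,-5 \right)},512 \right)} - \frac{1}{H{\left(O{\left(-6,3 \right)} \right)} + a{\left(C{\left(-8 \right)},-53 \right)}} = \left(\left(3 - -16\right)^{2} - 5120 - 10 \left(3 - -16\right) + 512 \left(3 - -16\right)\right) - \frac{1}{\left(4 - 6\right) - 8} = \left(\left(3 + 16\right)^{2} - 5120 - 10 \left(3 + 16\right) + 512 \left(3 + 16\right)\right) - \frac{1}{-2 - 8} = \left(19^{2} - 5120 - 190 + 512 \cdot 19\right) - \frac{1}{-10} = \left(361 - 5120 - 190 + 9728\right) - - \frac{1}{10} = 4779 + \frac{1}{10} = \frac{47791}{10}$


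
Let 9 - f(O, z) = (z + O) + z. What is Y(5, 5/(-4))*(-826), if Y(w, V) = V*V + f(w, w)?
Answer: 29323/8 ≈ 3665.4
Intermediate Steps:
f(O, z) = 9 - O - 2*z (f(O, z) = 9 - ((z + O) + z) = 9 - ((O + z) + z) = 9 - (O + 2*z) = 9 + (-O - 2*z) = 9 - O - 2*z)
Y(w, V) = 9 + V² - 3*w (Y(w, V) = V*V + (9 - w - 2*w) = V² + (9 - 3*w) = 9 + V² - 3*w)
Y(5, 5/(-4))*(-826) = (9 + (5/(-4))² - 3*5)*(-826) = (9 + (5*(-¼))² - 15)*(-826) = (9 + (-5/4)² - 15)*(-826) = (9 + 25/16 - 15)*(-826) = -71/16*(-826) = 29323/8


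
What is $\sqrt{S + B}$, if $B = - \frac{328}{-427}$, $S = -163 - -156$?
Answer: $\frac{i \sqrt{1136247}}{427} \approx 2.4964 i$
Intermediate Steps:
$S = -7$ ($S = -163 + 156 = -7$)
$B = \frac{328}{427}$ ($B = \left(-328\right) \left(- \frac{1}{427}\right) = \frac{328}{427} \approx 0.76815$)
$\sqrt{S + B} = \sqrt{-7 + \frac{328}{427}} = \sqrt{- \frac{2661}{427}} = \frac{i \sqrt{1136247}}{427}$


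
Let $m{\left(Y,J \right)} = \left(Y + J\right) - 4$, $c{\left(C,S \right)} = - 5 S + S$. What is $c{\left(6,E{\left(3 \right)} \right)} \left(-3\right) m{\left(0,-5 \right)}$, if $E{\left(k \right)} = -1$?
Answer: $108$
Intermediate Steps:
$c{\left(C,S \right)} = - 4 S$
$m{\left(Y,J \right)} = -4 + J + Y$ ($m{\left(Y,J \right)} = \left(J + Y\right) - 4 = -4 + J + Y$)
$c{\left(6,E{\left(3 \right)} \right)} \left(-3\right) m{\left(0,-5 \right)} = \left(-4\right) \left(-1\right) \left(-3\right) \left(-4 - 5 + 0\right) = 4 \left(-3\right) \left(-9\right) = \left(-12\right) \left(-9\right) = 108$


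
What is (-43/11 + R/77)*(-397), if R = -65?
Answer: 145302/77 ≈ 1887.0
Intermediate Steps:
(-43/11 + R/77)*(-397) = (-43/11 - 65/77)*(-397) = -366/77*(-397) = 145302/77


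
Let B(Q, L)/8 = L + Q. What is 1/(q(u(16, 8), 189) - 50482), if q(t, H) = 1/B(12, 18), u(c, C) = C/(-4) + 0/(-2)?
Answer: -240/12115679 ≈ -1.9809e-5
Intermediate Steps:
B(Q, L) = 8*L + 8*Q (B(Q, L) = 8*(L + Q) = 8*L + 8*Q)
u(c, C) = -C/4 (u(c, C) = C*(-¼) + 0*(-½) = -C/4 + 0 = -C/4)
q(t, H) = 1/240 (q(t, H) = 1/(8*18 + 8*12) = 1/(144 + 96) = 1/240)
1/(q(u(16, 8), 189) - 50482) = 1/(1/240 - 50482) = 1/(-12115679/240) = -240/12115679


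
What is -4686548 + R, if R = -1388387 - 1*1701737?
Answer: -7776672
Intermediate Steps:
R = -3090124 (R = -1388387 - 1701737 = -3090124)
-4686548 + R = -4686548 - 3090124 = -7776672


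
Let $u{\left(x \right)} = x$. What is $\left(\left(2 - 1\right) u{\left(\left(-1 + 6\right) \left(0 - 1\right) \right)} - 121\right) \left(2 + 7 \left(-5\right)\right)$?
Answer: $4158$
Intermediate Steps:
$\left(\left(2 - 1\right) u{\left(\left(-1 + 6\right) \left(0 - 1\right) \right)} - 121\right) \left(2 + 7 \left(-5\right)\right) = \left(\left(2 - 1\right) \left(-1 + 6\right) \left(0 - 1\right) - 121\right) \left(2 + 7 \left(-5\right)\right) = \left(\left(2 - 1\right) 5 \left(-1\right) - 121\right) \left(2 - 35\right) = \left(1 \left(-5\right) - 121\right) \left(-33\right) = \left(-5 - 121\right) \left(-33\right) = \left(-126\right) \left(-33\right) = 4158$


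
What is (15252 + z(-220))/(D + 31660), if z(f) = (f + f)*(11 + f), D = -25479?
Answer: 15316/883 ≈ 17.345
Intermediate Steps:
z(f) = 2*f*(11 + f) (z(f) = (2*f)*(11 + f) = 2*f*(11 + f))
(15252 + z(-220))/(D + 31660) = (15252 + 2*(-220)*(11 - 220))/(-25479 + 31660) = (15252 + 2*(-220)*(-209))/6181 = (15252 + 91960)*(1/6181) = 107212*(1/6181) = 15316/883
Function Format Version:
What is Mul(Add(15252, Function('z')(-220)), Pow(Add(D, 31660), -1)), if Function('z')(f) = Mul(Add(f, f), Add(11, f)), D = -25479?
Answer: Rational(15316, 883) ≈ 17.345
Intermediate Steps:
Function('z')(f) = Mul(2, f, Add(11, f)) (Function('z')(f) = Mul(Mul(2, f), Add(11, f)) = Mul(2, f, Add(11, f)))
Mul(Add(15252, Function('z')(-220)), Pow(Add(D, 31660), -1)) = Mul(Add(15252, Mul(2, -220, Add(11, -220))), Pow(Add(-25479, 31660), -1)) = Mul(Add(15252, Mul(2, -220, -209)), Pow(6181, -1)) = Mul(Add(15252, 91960), Rational(1, 6181)) = Mul(107212, Rational(1, 6181)) = Rational(15316, 883)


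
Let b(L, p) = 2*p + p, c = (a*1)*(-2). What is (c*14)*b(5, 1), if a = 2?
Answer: -168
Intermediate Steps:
c = -4 (c = (2*1)*(-2) = 2*(-2) = -4)
b(L, p) = 3*p
(c*14)*b(5, 1) = (-4*14)*(3*1) = -56*3 = -168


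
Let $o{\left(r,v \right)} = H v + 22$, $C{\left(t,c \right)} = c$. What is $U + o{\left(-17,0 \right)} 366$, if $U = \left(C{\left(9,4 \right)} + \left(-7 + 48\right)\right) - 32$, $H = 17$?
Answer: $8065$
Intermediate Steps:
$o{\left(r,v \right)} = 22 + 17 v$ ($o{\left(r,v \right)} = 17 v + 22 = 22 + 17 v$)
$U = 13$ ($U = \left(4 + \left(-7 + 48\right)\right) - 32 = \left(4 + 41\right) - 32 = 45 - 32 = 13$)
$U + o{\left(-17,0 \right)} 366 = 13 + \left(22 + 17 \cdot 0\right) 366 = 13 + \left(22 + 0\right) 366 = 13 + 22 \cdot 366 = 13 + 8052 = 8065$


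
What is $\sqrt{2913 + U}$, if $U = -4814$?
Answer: $i \sqrt{1901} \approx 43.6 i$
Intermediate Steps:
$\sqrt{2913 + U} = \sqrt{2913 - 4814} = \sqrt{-1901} = i \sqrt{1901}$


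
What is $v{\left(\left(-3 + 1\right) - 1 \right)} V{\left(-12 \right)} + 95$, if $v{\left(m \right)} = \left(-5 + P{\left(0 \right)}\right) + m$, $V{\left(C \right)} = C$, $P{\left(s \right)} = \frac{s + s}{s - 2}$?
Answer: $191$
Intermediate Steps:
$P{\left(s \right)} = \frac{2 s}{-2 + s}$
$v{\left(m \right)} = -5 + m$ ($v{\left(m \right)} = \left(-5 + 2 \cdot 0 \frac{1}{-2 + 0}\right) + m = \left(-5 + 2 \cdot 0 \frac{1}{-2}\right) + m = \left(-5 + 2 \cdot 0 \left(- \frac{1}{2}\right)\right) + m = \left(-5 + 0\right) + m = -5 + m$)
$v{\left(\left(-3 + 1\right) - 1 \right)} V{\left(-12 \right)} + 95 = \left(-5 + \left(\left(-3 + 1\right) - 1\right)\right) \left(-12\right) + 95 = \left(-5 - 3\right) \left(-12\right) + 95 = \left(-8\right) \left(-12\right) + 95 = 96 + 95 = 191$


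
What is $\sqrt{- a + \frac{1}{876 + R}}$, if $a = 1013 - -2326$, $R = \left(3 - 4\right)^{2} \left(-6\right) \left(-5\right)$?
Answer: $\frac{i \sqrt{2740770498}}{906} \approx 57.784 i$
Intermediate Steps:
$R = 30$ ($R = \left(-1\right)^{2} \left(-6\right) \left(-5\right) = 1 \left(-6\right) \left(-5\right) = \left(-6\right) \left(-5\right) = 30$)
$a = 3339$ ($a = 1013 + 2326 = 3339$)
$\sqrt{- a + \frac{1}{876 + R}} = \sqrt{\left(-1\right) 3339 + \frac{1}{876 + 30}} = \sqrt{-3339 + \frac{1}{906}} = \sqrt{- \frac{3025133}{906}} = \frac{i \sqrt{2740770498}}{906}$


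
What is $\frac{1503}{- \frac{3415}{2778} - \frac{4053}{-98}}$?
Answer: $\frac{14613669}{390163} \approx 37.455$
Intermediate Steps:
$\frac{1503}{- \frac{3415}{2778} - \frac{4053}{-98}} = \frac{1503}{\left(-3415\right) \frac{1}{2778} - - \frac{579}{14}} = \frac{1503}{- \frac{3415}{2778} + \frac{579}{14}} = \frac{1503}{\frac{390163}{9723}} = 1503 \cdot \frac{9723}{390163} = \frac{14613669}{390163}$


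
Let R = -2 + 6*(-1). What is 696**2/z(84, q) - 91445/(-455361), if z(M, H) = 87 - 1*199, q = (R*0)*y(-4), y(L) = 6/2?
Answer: -13785869521/3187527 ≈ -4324.9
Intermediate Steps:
R = -8 (R = -2 - 6 = -8)
y(L) = 3 (y(L) = 6*(1/2) = 3)
q = 0 (q = -8*0*3 = 0*3 = 0)
z(M, H) = -112 (z(M, H) = 87 - 199 = -112)
696**2/z(84, q) - 91445/(-455361) = 696**2/(-112) - 91445/(-455361) = 484416*(-1/112) - 91445*(-1/455361) = -30276/7 + 91445/455361 = -13785869521/3187527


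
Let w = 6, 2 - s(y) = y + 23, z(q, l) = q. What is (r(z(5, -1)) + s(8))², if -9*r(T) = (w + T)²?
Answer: 145924/81 ≈ 1801.5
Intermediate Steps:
s(y) = -21 - y (s(y) = 2 - (y + 23) = 2 - (23 + y) = 2 + (-23 - y) = -21 - y)
r(T) = -(6 + T)²/9
(r(z(5, -1)) + s(8))² = (-(6 + 5)²/9 + (-21 - 1*8))² = (-⅑*11² + (-21 - 8))² = (-⅑*121 - 29)² = (-121/9 - 29)² = (-382/9)² = 145924/81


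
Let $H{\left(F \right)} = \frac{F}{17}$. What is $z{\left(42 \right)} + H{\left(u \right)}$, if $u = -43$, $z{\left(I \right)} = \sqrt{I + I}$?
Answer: $- \frac{43}{17} + 2 \sqrt{21} \approx 6.6357$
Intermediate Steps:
$z{\left(I \right)} = \sqrt{2} \sqrt{I}$ ($z{\left(I \right)} = \sqrt{2 I} = \sqrt{2} \sqrt{I}$)
$H{\left(F \right)} = \frac{F}{17}$ ($H{\left(F \right)} = F \frac{1}{17} = \frac{F}{17}$)
$z{\left(42 \right)} + H{\left(u \right)} = \sqrt{2} \sqrt{42} + \frac{1}{17} \left(-43\right) = 2 \sqrt{21} - \frac{43}{17} = - \frac{43}{17} + 2 \sqrt{21}$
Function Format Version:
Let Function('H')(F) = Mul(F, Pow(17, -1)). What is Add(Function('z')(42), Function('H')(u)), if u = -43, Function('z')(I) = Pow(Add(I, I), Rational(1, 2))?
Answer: Add(Rational(-43, 17), Mul(2, Pow(21, Rational(1, 2)))) ≈ 6.6357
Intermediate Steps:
Function('z')(I) = Mul(Pow(2, Rational(1, 2)), Pow(I, Rational(1, 2))) (Function('z')(I) = Pow(Mul(2, I), Rational(1, 2)) = Mul(Pow(2, Rational(1, 2)), Pow(I, Rational(1, 2))))
Function('H')(F) = Mul(Rational(1, 17), F) (Function('H')(F) = Mul(F, Rational(1, 17)) = Mul(Rational(1, 17), F))
Add(Function('z')(42), Function('H')(u)) = Add(Mul(Pow(2, Rational(1, 2)), Pow(42, Rational(1, 2))), Mul(Rational(1, 17), -43)) = Add(Mul(2, Pow(21, Rational(1, 2))), Rational(-43, 17)) = Add(Rational(-43, 17), Mul(2, Pow(21, Rational(1, 2))))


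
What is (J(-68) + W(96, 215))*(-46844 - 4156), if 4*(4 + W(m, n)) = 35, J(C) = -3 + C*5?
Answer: 17250750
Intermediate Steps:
J(C) = -3 + 5*C
W(m, n) = 19/4 (W(m, n) = -4 + (1/4)*35 = -4 + 35/4 = 19/4)
(J(-68) + W(96, 215))*(-46844 - 4156) = ((-3 + 5*(-68)) + 19/4)*(-46844 - 4156) = ((-3 - 340) + 19/4)*(-51000) = (-343 + 19/4)*(-51000) = -1353/4*(-51000) = 17250750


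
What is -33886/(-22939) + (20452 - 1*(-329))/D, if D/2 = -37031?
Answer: 2032969573/1698908218 ≈ 1.1966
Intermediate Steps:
D = -74062 (D = 2*(-37031) = -74062)
-33886/(-22939) + (20452 - 1*(-329))/D = -33886/(-22939) + (20452 - 1*(-329))/(-74062) = -33886*(-1/22939) + (20452 + 329)*(-1/74062) = 33886/22939 + 20781*(-1/74062) = 33886/22939 - 20781/74062 = 2032969573/1698908218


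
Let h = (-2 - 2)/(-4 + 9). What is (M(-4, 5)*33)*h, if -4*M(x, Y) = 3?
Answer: 99/5 ≈ 19.800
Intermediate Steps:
h = -⅘ (h = -4/5 = -4*⅕ = -⅘ ≈ -0.80000)
M(x, Y) = -¾ (M(x, Y) = -¼*3 = -¾)
(M(-4, 5)*33)*h = -¾*33*(-⅘) = -99/4*(-⅘) = 99/5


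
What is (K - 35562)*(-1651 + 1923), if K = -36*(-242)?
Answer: -7303200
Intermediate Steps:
K = 8712
(K - 35562)*(-1651 + 1923) = (8712 - 35562)*(-1651 + 1923) = -26850*272 = -7303200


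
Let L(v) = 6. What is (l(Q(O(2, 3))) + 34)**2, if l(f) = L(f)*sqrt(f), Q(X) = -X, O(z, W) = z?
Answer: 1084 + 408*I*sqrt(2) ≈ 1084.0 + 577.0*I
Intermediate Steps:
l(f) = 6*sqrt(f)
(l(Q(O(2, 3))) + 34)**2 = (6*sqrt(-1*2) + 34)**2 = (6*sqrt(-2) + 34)**2 = (6*(I*sqrt(2)) + 34)**2 = (6*I*sqrt(2) + 34)**2 = (34 + 6*I*sqrt(2))**2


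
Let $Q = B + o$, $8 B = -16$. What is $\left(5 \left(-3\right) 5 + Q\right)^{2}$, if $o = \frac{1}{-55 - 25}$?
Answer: $\frac{37957921}{6400} \approx 5930.9$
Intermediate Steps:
$o = - \frac{1}{80}$ ($o = \frac{1}{-80} = - \frac{1}{80} \approx -0.0125$)
$B = -2$ ($B = \frac{1}{8} \left(-16\right) = -2$)
$Q = - \frac{161}{80}$ ($Q = -2 - \frac{1}{80} = - \frac{161}{80} \approx -2.0125$)
$\left(5 \left(-3\right) 5 + Q\right)^{2} = \left(5 \left(-3\right) 5 - \frac{161}{80}\right)^{2} = \left(\left(-15\right) 5 - \frac{161}{80}\right)^{2} = \left(-75 - \frac{161}{80}\right)^{2} = \left(- \frac{6161}{80}\right)^{2} = \frac{37957921}{6400}$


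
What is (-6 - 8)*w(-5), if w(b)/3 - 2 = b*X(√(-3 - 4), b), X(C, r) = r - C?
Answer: -1134 - 210*I*√7 ≈ -1134.0 - 555.61*I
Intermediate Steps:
w(b) = 6 + 3*b*(b - I*√7) (w(b) = 6 + 3*(b*(b - √(-3 - 4))) = 6 + 3*(b*(b - √(-7))) = 6 + 3*(b*(b - I*√7)) = 6 + 3*b*(b - I*√7))
(-6 - 8)*w(-5) = (-6 - 8)*(6 + 3*(-5)*(-5 - I*√7)) = -14*(6 + (75 + 15*I*√7)) = -14*(81 + 15*I*√7) = -1134 - 210*I*√7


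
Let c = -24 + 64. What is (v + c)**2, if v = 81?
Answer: 14641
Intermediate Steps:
c = 40
(v + c)**2 = (81 + 40)**2 = 121**2 = 14641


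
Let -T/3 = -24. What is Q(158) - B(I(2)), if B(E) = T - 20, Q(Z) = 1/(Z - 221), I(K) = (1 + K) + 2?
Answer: -3277/63 ≈ -52.016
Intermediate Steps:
T = 72 (T = -3*(-24) = 72)
I(K) = 3 + K
Q(Z) = 1/(-221 + Z)
B(E) = 52 (B(E) = 72 - 20 = 52)
Q(158) - B(I(2)) = 1/(-221 + 158) - 1*52 = 1/(-63) - 52 = -1/63 - 52 = -3277/63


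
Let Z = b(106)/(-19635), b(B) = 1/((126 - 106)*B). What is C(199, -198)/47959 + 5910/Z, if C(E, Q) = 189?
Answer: -11798433971477811/47959 ≈ -2.4601e+11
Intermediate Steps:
b(B) = 1/(20*B)
Z = -1/41626200 (Z = ((1/20)/106)/(-19635) = ((1/20)*(1/106))*(-1/19635) = (1/2120)*(-1/19635) = -1/41626200 ≈ -2.4023e-8)
C(199, -198)/47959 + 5910/Z = 189/47959 + 5910/(-1/41626200) = 189*(1/47959) + 5910*(-41626200) = 189/47959 - 246010842000 = -11798433971477811/47959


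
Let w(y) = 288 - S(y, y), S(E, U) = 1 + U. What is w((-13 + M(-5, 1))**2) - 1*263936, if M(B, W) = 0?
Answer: -263818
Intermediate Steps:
w(y) = 287 - y (w(y) = 288 - (1 + y) = 288 + (-1 - y) = 287 - y)
w((-13 + M(-5, 1))**2) - 1*263936 = (287 - (-13 + 0)**2) - 1*263936 = (287 - 1*(-13)**2) - 263936 = (287 - 1*169) - 263936 = (287 - 169) - 263936 = 118 - 263936 = -263818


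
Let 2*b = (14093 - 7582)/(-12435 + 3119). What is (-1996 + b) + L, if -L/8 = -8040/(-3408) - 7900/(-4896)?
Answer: -24146621657/11905848 ≈ -2028.1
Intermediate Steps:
L = -345245/10863 (L = -8*(-8040/(-3408) - 7900/(-4896)) = -8*(-8040*(-1/3408) - 7900*(-1/4896)) = -8*(335/142 + 1975/1224) = -8*345245/86904 = -345245/10863 ≈ -31.782)
b = -383/1096 (b = ((14093 - 7582)/(-12435 + 3119))/2 = (6511/(-9316))/2 = (6511*(-1/9316))/2 = (1/2)*(-383/548) = -383/1096 ≈ -0.34945)
(-1996 + b) + L = (-1996 - 383/1096) - 345245/10863 = -2187999/1096 - 345245/10863 = -24146621657/11905848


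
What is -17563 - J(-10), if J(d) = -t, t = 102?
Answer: -17461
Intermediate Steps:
J(d) = -102 (J(d) = -1*102 = -102)
-17563 - J(-10) = -17563 - 1*(-102) = -17563 + 102 = -17461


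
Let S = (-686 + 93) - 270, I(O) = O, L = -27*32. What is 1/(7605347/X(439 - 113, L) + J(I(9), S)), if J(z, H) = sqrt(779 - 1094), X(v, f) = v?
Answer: 2479343122/57841336467349 - 318828*I*sqrt(35)/57841336467349 ≈ 4.2865e-5 - 3.261e-8*I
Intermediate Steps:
L = -864
S = -863 (S = -593 - 270 = -863)
J(z, H) = 3*I*sqrt(35) (J(z, H) = sqrt(-315) = 3*I*sqrt(35))
1/(7605347/X(439 - 113, L) + J(I(9), S)) = 1/(7605347/(439 - 113) + 3*I*sqrt(35)) = 1/(7605347/326 + 3*I*sqrt(35))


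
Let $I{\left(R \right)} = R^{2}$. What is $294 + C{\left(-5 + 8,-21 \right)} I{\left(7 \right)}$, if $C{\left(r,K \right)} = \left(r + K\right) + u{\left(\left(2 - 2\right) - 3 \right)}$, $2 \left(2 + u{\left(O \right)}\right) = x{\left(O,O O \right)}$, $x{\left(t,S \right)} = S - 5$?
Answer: $-588$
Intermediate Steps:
$x{\left(t,S \right)} = -5 + S$
$u{\left(O \right)} = - \frac{9}{2} + \frac{O^{2}}{2}$ ($u{\left(O \right)} = -2 + \frac{-5 + O O}{2} = -2 + \frac{-5 + O^{2}}{2} = -2 + \left(- \frac{5}{2} + \frac{O^{2}}{2}\right) = - \frac{9}{2} + \frac{O^{2}}{2}$)
$C{\left(r,K \right)} = K + r$ ($C{\left(r,K \right)} = \left(r + K\right) - \left(\frac{9}{2} - \frac{\left(\left(2 - 2\right) - 3\right)^{2}}{2}\right) = \left(K + r\right) - \left(\frac{9}{2} - \frac{\left(0 - 3\right)^{2}}{2}\right) = \left(K + r\right) - \left(\frac{9}{2} - \frac{\left(-3\right)^{2}}{2}\right) = \left(K + r\right) + \left(- \frac{9}{2} + \frac{1}{2} \cdot 9\right) = \left(K + r\right) + \left(- \frac{9}{2} + \frac{9}{2}\right) = \left(K + r\right) + 0 = K + r$)
$294 + C{\left(-5 + 8,-21 \right)} I{\left(7 \right)} = 294 + \left(-21 + \left(-5 + 8\right)\right) 7^{2} = 294 + \left(-21 + 3\right) 49 = 294 - 882 = -588$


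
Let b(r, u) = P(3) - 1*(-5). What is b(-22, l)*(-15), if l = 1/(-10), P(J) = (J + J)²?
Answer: -615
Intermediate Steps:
P(J) = 4*J² (P(J) = (2*J)² = 4*J²)
l = -⅒ ≈ -0.10000
b(r, u) = 41 (b(r, u) = 4*3² - 1*(-5) = 4*9 + 5 = 36 + 5 = 41)
b(-22, l)*(-15) = 41*(-15) = -615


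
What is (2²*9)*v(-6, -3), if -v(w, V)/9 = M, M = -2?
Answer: 648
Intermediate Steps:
v(w, V) = 18 (v(w, V) = -9*(-2) = 18)
(2²*9)*v(-6, -3) = (2²*9)*18 = (4*9)*18 = 36*18 = 648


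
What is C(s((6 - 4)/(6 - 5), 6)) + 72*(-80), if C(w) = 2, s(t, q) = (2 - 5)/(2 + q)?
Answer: -5758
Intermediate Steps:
s(t, q) = -3/(2 + q)
C(s((6 - 4)/(6 - 5), 6)) + 72*(-80) = 2 + 72*(-80) = 2 - 5760 = -5758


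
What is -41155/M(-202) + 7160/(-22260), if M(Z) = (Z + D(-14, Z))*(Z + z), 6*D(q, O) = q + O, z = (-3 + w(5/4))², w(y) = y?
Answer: -23906966/20075181 ≈ -1.1909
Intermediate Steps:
z = 49/16 (z = (-3 + 5/4)² = (-7/4)² = 49/16 ≈ 3.0625)
D(q, O) = O/6 + q/6 (D(q, O) = (q + O)/6 = (O + q)/6 = O/6 + q/6)
M(Z) = (-7/3 + 7*Z/6)*(49/16 + Z) (M(Z) = (Z + (Z/6 + (⅙)*(-14)))*(Z + 49/16) = (Z + (Z/6 - 7/3))*(49/16 + Z) = (Z + (-7/3 + Z/6))*(49/16 + Z) = (-7/3 + 7*Z/6)*(49/16 + Z))
-41155/M(-202) + 7160/(-22260) = -41155/(-343/48 + (7/6)*(-202)² + (119/96)*(-202)) + 7160/(-22260) = -41155/(-343/48 + (7/6)*40804 - 12019/48) + 7160*(-1/22260) = -41155/(-343/48 + 142814/3 - 12019/48) - 358/1113 = -41155/378777/8 - 358/1113 = -41155*8/378777 - 358/1113 = -329240/378777 - 358/1113 = -23906966/20075181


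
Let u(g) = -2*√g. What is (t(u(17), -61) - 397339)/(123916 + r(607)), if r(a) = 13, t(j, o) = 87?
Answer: -397252/123929 ≈ -3.2055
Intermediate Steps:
(t(u(17), -61) - 397339)/(123916 + r(607)) = (87 - 397339)/(123916 + 13) = -397252/123929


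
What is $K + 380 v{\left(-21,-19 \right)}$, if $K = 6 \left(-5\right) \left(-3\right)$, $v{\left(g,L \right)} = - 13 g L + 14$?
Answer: $-1965650$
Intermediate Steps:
$v{\left(g,L \right)} = 14 - 13 L g$ ($v{\left(g,L \right)} = - 13 L g + 14 = 14 - 13 L g$)
$K = 90$ ($K = \left(-30\right) \left(-3\right) = 90$)
$K + 380 v{\left(-21,-19 \right)} = 90 + 380 \left(14 - \left(-247\right) \left(-21\right)\right) = 90 + 380 \left(14 - 5187\right) = 90 + 380 \left(-5173\right) = 90 - 1965740 = -1965650$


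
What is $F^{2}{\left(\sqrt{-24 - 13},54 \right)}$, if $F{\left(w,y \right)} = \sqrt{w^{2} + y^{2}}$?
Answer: $2879$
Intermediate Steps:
$F^{2}{\left(\sqrt{-24 - 13},54 \right)} = \left(\sqrt{\left(\sqrt{-24 - 13}\right)^{2} + 54^{2}}\right)^{2} = \left(\sqrt{\left(\sqrt{-24 - 13}\right)^{2} + 2916}\right)^{2} = \left(\sqrt{\left(\sqrt{-37}\right)^{2} + 2916}\right)^{2} = \left(\sqrt{\left(i \sqrt{37}\right)^{2} + 2916}\right)^{2} = \left(\sqrt{-37 + 2916}\right)^{2} = \left(\sqrt{2879}\right)^{2} = 2879$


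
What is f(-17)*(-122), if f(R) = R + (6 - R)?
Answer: -732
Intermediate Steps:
f(R) = 6
f(-17)*(-122) = 6*(-122) = -732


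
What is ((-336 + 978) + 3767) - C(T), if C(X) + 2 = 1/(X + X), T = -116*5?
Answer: 5116761/1160 ≈ 4411.0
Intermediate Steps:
T = -580
C(X) = -2 + 1/(2*X) (C(X) = -2 + 1/(X + X) = -2 + 1/(2*X))
((-336 + 978) + 3767) - C(T) = ((-336 + 978) + 3767) - (-2 + (1/2)/(-580)) = (642 + 3767) - (-2 + (1/2)*(-1/580)) = 4409 - (-2 - 1/1160) = 4409 - 1*(-2321/1160) = 4409 + 2321/1160 = 5116761/1160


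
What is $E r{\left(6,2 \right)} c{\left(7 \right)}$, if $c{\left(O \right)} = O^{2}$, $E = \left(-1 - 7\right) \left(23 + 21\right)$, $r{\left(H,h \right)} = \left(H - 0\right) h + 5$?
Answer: $-293216$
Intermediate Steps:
$r{\left(H,h \right)} = 5 + H h$ ($r{\left(H,h \right)} = \left(H + 0\right) h + 5 = H h + 5 = 5 + H h$)
$E = -352$ ($E = \left(-8\right) 44 = -352$)
$E r{\left(6,2 \right)} c{\left(7 \right)} = - 352 \left(5 + 6 \cdot 2\right) 7^{2} = - 352 \left(5 + 12\right) 49 = \left(-352\right) 17 \cdot 49 = \left(-5984\right) 49 = -293216$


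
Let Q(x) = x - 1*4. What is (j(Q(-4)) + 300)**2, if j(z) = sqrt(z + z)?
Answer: 89984 + 2400*I ≈ 89984.0 + 2400.0*I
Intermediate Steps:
Q(x) = -4 + x (Q(x) = x - 4 = -4 + x)
j(z) = sqrt(2)*sqrt(z) (j(z) = sqrt(2*z) = sqrt(2)*sqrt(z))
(j(Q(-4)) + 300)**2 = (sqrt(2)*sqrt(-4 - 4) + 300)**2 = (sqrt(2)*sqrt(-8) + 300)**2 = (sqrt(2)*(2*I*sqrt(2)) + 300)**2 = (4*I + 300)**2 = (300 + 4*I)**2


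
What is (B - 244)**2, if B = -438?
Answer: 465124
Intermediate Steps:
(B - 244)**2 = (-438 - 244)**2 = (-682)**2 = 465124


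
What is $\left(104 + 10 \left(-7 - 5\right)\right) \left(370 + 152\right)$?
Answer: $-8352$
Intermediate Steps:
$\left(104 + 10 \left(-7 - 5\right)\right) \left(370 + 152\right) = \left(104 + 10 \left(-12\right)\right) 522 = \left(104 - 120\right) 522 = \left(-16\right) 522 = -8352$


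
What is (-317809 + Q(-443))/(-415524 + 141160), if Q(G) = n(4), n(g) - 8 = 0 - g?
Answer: 317805/274364 ≈ 1.1583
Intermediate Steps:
n(g) = 8 - g (n(g) = 8 + (0 - g) = 8 - g)
Q(G) = 4 (Q(G) = 8 - 1*4 = 8 - 4 = 4)
(-317809 + Q(-443))/(-415524 + 141160) = (-317809 + 4)/(-415524 + 141160) = -317805/(-274364) = -317805*(-1/274364) = 317805/274364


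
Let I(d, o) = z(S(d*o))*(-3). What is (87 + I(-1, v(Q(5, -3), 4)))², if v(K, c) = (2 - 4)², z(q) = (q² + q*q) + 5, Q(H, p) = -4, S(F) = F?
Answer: 576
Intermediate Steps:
z(q) = 5 + 2*q² (z(q) = (q² + q²) + 5 = 2*q² + 5 = 5 + 2*q²)
v(K, c) = 4 (v(K, c) = (-2)² = 4)
I(d, o) = -15 - 6*d²*o² (I(d, o) = (5 + 2*(d*o)²)*(-3) = (5 + 2*(d²*o²))*(-3) = (5 + 2*d²*o²)*(-3) = -15 - 6*d²*o²)
(87 + I(-1, v(Q(5, -3), 4)))² = (87 + (-15 - 6*(-1)²*4²))² = (87 + (-15 - 6*1*16))² = (87 + (-15 - 96))² = (87 - 111)² = (-24)² = 576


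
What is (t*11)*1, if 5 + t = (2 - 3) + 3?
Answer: -33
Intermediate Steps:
t = -3 (t = -5 + ((2 - 3) + 3) = -5 + (-1 + 3) = -5 + 2 = -3)
(t*11)*1 = -3*11*1 = -33*1 = -33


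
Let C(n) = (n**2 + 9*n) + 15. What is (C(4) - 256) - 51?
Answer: -240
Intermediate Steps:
C(n) = 15 + n**2 + 9*n
(C(4) - 256) - 51 = ((15 + 4**2 + 9*4) - 256) - 51 = ((15 + 16 + 36) - 256) - 51 = (67 - 256) - 51 = -189 - 51 = -240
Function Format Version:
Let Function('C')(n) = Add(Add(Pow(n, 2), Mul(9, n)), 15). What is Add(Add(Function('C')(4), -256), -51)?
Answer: -240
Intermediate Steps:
Function('C')(n) = Add(15, Pow(n, 2), Mul(9, n))
Add(Add(Function('C')(4), -256), -51) = Add(Add(Add(15, Pow(4, 2), Mul(9, 4)), -256), -51) = Add(Add(Add(15, 16, 36), -256), -51) = Add(Add(67, -256), -51) = Add(-189, -51) = -240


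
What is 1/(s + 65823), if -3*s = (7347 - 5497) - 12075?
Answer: 3/207694 ≈ 1.4444e-5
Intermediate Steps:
s = 10225/3 (s = -((7347 - 5497) - 12075)/3 = -(1850 - 12075)/3 = -1/3*(-10225) = 10225/3 ≈ 3408.3)
1/(s + 65823) = 1/(10225/3 + 65823) = 1/(207694/3) = 3/207694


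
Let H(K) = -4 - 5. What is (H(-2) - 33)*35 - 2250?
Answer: -3720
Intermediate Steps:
H(K) = -9
(H(-2) - 33)*35 - 2250 = (-9 - 33)*35 - 2250 = -42*35 - 2250 = -1470 - 2250 = -3720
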